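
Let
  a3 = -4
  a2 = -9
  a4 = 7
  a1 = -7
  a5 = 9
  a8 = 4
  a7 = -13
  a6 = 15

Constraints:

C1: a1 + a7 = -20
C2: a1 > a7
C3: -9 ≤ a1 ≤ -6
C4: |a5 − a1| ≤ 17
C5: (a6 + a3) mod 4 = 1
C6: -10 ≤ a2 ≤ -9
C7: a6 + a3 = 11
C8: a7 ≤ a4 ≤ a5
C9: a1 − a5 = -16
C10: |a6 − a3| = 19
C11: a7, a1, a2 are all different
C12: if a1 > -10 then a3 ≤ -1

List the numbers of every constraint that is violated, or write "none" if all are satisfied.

Constraint 5 does not hold.

C1: a1 + a7 = -7 + (-13) = -20  ✓
C2: a1 = -7, a7 = -13; -7 > -13  ✓
C3: a1 = -7 lies in [-9, -6]  ✓
C4: |9 − (-7)| = 16; 16 ≤ 17  ✓
C5: a6 + a3 = 11; 11 mod 4 = 3, not 1  ✗
C6: a2 = -9 lies in [-10, -9]  ✓
C7: a6 + a3 = 15 + (-4) = 11  ✓
C8: values -13 ≤ 7 ≤ 9  ✓
C9: a1 − a5 = -7 − 9 = -16  ✓
C10: |15 − (-4)| = 19  ✓
C11: values -13, -7, -9 are pairwise distinct  ✓
C12: a1 = -7 > -10, so we need a3 ≤ -1; a3 = -4 ≤ -1  ✓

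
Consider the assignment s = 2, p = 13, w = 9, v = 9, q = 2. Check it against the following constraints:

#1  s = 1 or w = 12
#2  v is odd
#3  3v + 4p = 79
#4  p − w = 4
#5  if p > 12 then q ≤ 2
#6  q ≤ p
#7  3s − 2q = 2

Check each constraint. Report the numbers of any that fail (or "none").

#1 s = 2 ≠ 1 and w = 9 ≠ 12; both disjuncts false  ✗
#2 v = 9 is odd  ✓
#3 3v + 4p = 3(9) + 4(13) = 79  ✓
#4 p − w = 13 − 9 = 4  ✓
#5 p = 13 > 12, so we need q ≤ 2; q = 2 ≤ 2  ✓
#6 q = 2, p = 13; 2 ≤ 13  ✓
#7 3s − 2q = 3(2) − 2(2) = 2  ✓

Constraint 1 does not hold.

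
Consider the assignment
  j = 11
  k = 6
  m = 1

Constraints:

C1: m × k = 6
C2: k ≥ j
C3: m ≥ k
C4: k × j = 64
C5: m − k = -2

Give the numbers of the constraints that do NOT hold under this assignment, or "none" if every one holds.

C1: m × k = 1 × 6 = 6  OK
C2: k = 6, j = 11; 6 < 11 (want ≥)  FAIL
C3: m = 1, k = 6; 1 < 6 (want ≥)  FAIL
C4: k × j = 6 × 11 = 66, not 64  FAIL
C5: m − k = 1 − 6 = -5, not -2  FAIL

Violated: 2, 3, 4, 5.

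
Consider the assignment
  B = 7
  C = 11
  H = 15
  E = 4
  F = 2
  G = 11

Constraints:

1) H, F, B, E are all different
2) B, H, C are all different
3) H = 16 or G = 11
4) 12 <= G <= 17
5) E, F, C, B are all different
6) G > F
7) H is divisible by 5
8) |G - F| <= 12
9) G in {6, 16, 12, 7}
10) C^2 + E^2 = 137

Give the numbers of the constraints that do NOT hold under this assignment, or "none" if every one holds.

No — constraints 4, 9 are not satisfied.

1) values 15, 2, 7, 4 are pairwise distinct  ✔
2) values 7, 15, 11 are pairwise distinct  ✔
3) H = 15 ≠ 16, but G = 11 = 11 (second disjunct)  ✔
4) G = 11 is outside [12, 17]  ✘
5) values 4, 2, 11, 7 are pairwise distinct  ✔
6) G = 11, F = 2; 11 > 2  ✔
7) 15 / 5 = 3, so 5 divides 15  ✔
8) |11 - 2| = 9; 9 ≤ 12  ✔
9) G = 11 is not in {6, 16, 12, 7}  ✘
10) C^2 + E^2 = 11^2 + 4^2 = 121 + 16 = 137  ✔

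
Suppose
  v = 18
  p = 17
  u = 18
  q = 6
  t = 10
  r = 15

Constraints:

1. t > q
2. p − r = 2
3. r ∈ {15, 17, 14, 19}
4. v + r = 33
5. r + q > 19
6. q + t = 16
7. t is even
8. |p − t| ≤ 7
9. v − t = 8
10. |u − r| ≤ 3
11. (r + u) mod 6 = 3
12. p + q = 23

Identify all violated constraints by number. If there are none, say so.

1. t = 10, q = 6; 10 > 6  yes
2. p − r = 17 − 15 = 2  yes
3. r = 15 is in {15, 17, 14, 19}  yes
4. v + r = 18 + 15 = 33  yes
5. r + q = 15 + 6 = 21; 21 > 19  yes
6. q + t = 6 + 10 = 16  yes
7. t = 10 is even  yes
8. |17 − 10| = 7; 7 ≤ 7  yes
9. v − t = 18 − 10 = 8  yes
10. |18 − 15| = 3; 3 ≤ 3  yes
11. r + u = 33; 33 mod 6 = 3  yes
12. p + q = 17 + 6 = 23  yes

The assignment satisfies every constraint.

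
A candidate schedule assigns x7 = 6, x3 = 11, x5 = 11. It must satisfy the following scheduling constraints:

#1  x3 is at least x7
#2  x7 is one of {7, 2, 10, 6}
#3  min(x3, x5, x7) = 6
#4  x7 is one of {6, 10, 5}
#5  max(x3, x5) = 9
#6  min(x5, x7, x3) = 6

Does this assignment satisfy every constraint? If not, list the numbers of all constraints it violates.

Constraint 5 is violated.

#1 x3 = 11, x7 = 6; 11 ≥ 6 — holds.
#2 x7 = 6 is in {7, 2, 10, 6} — holds.
#3 min(11, 11, 6) = 6 — holds.
#4 x7 = 6 is in {6, 10, 5} — holds.
#5 max(11, 11) = 11, not 9 — does not hold.
#6 min(11, 6, 11) = 6 — holds.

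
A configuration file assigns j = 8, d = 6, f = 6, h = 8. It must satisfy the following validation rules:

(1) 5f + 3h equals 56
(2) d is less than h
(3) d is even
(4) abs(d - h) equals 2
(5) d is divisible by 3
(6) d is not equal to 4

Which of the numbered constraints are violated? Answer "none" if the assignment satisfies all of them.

The assignment fails constraint 1.

(1) 5f + 3h = 5(6) + 3(8) = 54, not 56  FAIL
(2) d = 6, h = 8; 6 < 8  OK
(3) d = 6 is even  OK
(4) abs(6 - 8) = 2  OK
(5) 6 / 3 = 2, so 3 divides 6  OK
(6) d = 6, and 6 ≠ 4  OK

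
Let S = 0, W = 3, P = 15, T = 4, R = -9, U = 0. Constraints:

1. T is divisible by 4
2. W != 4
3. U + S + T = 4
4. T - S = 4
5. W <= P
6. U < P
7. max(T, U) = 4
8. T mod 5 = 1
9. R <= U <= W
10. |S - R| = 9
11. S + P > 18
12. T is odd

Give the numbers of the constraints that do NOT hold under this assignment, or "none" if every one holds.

1. 4 / 4 = 1, so 4 divides 4 — holds.
2. W = 3, and 3 ≠ 4 — holds.
3. U + S + T = 0 + 0 + 4 = 4 — holds.
4. T - S = 4 - 0 = 4 — holds.
5. W = 3, P = 15; 3 ≤ 15 — holds.
6. U = 0, P = 15; 0 < 15 — holds.
7. max(4, 0) = 4 — holds.
8. 4 mod 5 = 4, not 1 — does not hold.
9. values -9 <= 0 <= 3 — holds.
10. |0 - (-9)| = 9 — holds.
11. S + P = 0 + 15 = 15; 15 ≤ 18, bound 18 not met — does not hold.
12. T = 4 is even — does not hold.

Constraints 8, 11, and 12 are violated.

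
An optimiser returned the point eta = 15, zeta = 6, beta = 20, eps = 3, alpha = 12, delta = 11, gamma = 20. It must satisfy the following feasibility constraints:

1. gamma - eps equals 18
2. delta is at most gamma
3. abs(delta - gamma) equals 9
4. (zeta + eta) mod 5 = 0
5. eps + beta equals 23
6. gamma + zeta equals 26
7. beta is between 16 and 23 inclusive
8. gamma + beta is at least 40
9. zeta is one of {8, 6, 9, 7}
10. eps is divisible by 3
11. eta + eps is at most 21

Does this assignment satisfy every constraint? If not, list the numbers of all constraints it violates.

1. gamma - eps = 20 - 3 = 17, not 18  FAIL
2. delta = 11, gamma = 20; 11 ≤ 20  OK
3. abs(11 - 20) = 9  OK
4. zeta + eta = 21; 21 mod 5 = 1, not 0  FAIL
5. eps + beta = 3 + 20 = 23  OK
6. gamma + zeta = 20 + 6 = 26  OK
7. beta = 20 lies in [16, 23]  OK
8. gamma + beta = 20 + 20 = 40; 40 ≥ 40  OK
9. zeta = 6 is in {8, 6, 9, 7}  OK
10. 3 / 3 = 1, so 3 divides 3  OK
11. eta + eps = 15 + 3 = 18; 18 ≤ 21  OK

Constraints 1 and 4 do not hold.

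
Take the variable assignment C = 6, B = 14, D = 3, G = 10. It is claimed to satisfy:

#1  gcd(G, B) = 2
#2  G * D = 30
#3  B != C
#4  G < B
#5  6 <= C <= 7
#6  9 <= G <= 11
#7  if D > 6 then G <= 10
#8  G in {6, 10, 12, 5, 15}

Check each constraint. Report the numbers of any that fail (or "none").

#1 gcd(10, 14) = 2  ✔
#2 G * D = 10 * 3 = 30  ✔
#3 B = 14, C = 6; distinct  ✔
#4 G = 10, B = 14; 10 < 14  ✔
#5 C = 6 lies in [6, 7]  ✔
#6 G = 10 lies in [9, 11]  ✔
#7 D = 3, not > 6; antecedent false, conditional vacuously true  ✔
#8 G = 10 is in {6, 10, 12, 5, 15}  ✔

None — every constraint holds.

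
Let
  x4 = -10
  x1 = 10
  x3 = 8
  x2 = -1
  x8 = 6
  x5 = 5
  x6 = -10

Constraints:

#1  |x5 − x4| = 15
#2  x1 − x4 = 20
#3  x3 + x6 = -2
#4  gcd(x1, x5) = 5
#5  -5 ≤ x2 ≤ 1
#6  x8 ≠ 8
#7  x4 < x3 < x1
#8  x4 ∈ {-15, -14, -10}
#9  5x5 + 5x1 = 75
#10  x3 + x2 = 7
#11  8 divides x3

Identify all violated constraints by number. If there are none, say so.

#1 |5 − (-10)| = 15 — holds.
#2 x1 − x4 = 10 − (-10) = 20 — holds.
#3 x3 + x6 = 8 + (-10) = -2 — holds.
#4 gcd(10, 5) = 5 — holds.
#5 x2 = -1 lies in [-5, 1] — holds.
#6 x8 = 6, and 6 ≠ 8 — holds.
#7 values -10 < 8 < 10 — holds.
#8 x4 = -10 is in {-15, -14, -10} — holds.
#9 5x5 + 5x1 = 5(5) + 5(10) = 75 — holds.
#10 x3 + x2 = 8 + (-1) = 7 — holds.
#11 8 / 8 = 1, so 8 divides 8 — holds.

None — every constraint holds.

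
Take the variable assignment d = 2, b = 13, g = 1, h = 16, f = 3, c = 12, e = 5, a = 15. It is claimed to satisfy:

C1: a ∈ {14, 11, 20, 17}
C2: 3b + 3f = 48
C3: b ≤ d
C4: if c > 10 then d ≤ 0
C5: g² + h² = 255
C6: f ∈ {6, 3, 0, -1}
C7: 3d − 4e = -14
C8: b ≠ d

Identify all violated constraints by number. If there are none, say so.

C1: a = 15 is not in {14, 11, 20, 17} — fails.
C2: 3b + 3f = 3(13) + 3(3) = 48 — holds.
C3: b = 13, d = 2; 13 > 2 (want ≤) — fails.
C4: c = 12 > 10, so we need d ≤ 0; but d = 2 > 0 — fails.
C5: g² + h² = 1² + 16² = 1 + 256 = 257, not 255 — fails.
C6: f = 3 is in {6, 3, 0, -1} — holds.
C7: 3d − 4e = 3(2) − 4(5) = -14 — holds.
C8: b = 13, d = 2; distinct — holds.

No — constraints 1, 3, 4, 5 are not satisfied.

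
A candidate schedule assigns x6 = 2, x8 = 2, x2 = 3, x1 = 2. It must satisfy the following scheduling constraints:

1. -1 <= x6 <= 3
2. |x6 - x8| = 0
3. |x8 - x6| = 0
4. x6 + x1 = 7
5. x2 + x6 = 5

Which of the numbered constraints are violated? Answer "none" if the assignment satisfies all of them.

Violated: 4.

1. x6 = 2 lies in [-1, 3]  true
2. |2 - 2| = 0  true
3. |2 - 2| = 0  true
4. x6 + x1 = 2 + 2 = 4, not 7  false
5. x2 + x6 = 3 + 2 = 5  true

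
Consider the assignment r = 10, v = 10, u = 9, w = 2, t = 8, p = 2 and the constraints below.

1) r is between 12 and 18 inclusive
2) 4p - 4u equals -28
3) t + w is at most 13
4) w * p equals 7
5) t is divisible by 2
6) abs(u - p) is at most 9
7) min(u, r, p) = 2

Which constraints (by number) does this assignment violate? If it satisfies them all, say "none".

No — constraints 1, 4 are not satisfied.

1) r = 10 is outside [12, 18] — fails.
2) 4p - 4u = 4(2) - 4(9) = -28 — holds.
3) t + w = 8 + 2 = 10; 10 ≤ 13 — holds.
4) w * p = 2 * 2 = 4, not 7 — fails.
5) 8 / 2 = 4, so 2 divides 8 — holds.
6) abs(9 - 2) = 7; 7 ≤ 9 — holds.
7) min(9, 10, 2) = 2 — holds.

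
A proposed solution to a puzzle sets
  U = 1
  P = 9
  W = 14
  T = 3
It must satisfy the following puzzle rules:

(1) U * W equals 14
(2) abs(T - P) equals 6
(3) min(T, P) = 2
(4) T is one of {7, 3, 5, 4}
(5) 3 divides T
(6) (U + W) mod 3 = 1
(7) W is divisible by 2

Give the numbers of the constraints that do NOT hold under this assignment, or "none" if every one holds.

Constraints 3 and 6 are violated.

(1) U * W = 1 * 14 = 14 — satisfied.
(2) abs(3 - 9) = 6 — satisfied.
(3) min(3, 9) = 3, not 2 — violated.
(4) T = 3 is in {7, 3, 5, 4} — satisfied.
(5) 3 / 3 = 1, so 3 divides 3 — satisfied.
(6) U + W = 15; 15 mod 3 = 0, not 1 — violated.
(7) 14 / 2 = 7, so 2 divides 14 — satisfied.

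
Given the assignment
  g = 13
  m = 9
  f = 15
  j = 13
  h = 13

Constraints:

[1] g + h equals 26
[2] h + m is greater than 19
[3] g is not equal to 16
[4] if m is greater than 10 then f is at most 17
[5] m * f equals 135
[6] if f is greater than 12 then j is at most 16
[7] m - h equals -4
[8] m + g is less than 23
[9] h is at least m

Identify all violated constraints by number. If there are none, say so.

[1] g + h = 13 + 13 = 26 — satisfied.
[2] h + m = 13 + 9 = 22; 22 > 19 — satisfied.
[3] g = 13, and 13 ≠ 16 — satisfied.
[4] m = 9, not > 10; antecedent false, conditional vacuously true — satisfied.
[5] m * f = 9 * 15 = 135 — satisfied.
[6] f = 15 > 12, so we need j ≤ 16; j = 13 ≤ 16 — satisfied.
[7] m - h = 9 - 13 = -4 — satisfied.
[8] m + g = 9 + 13 = 22; 22 < 23 — satisfied.
[9] h = 13, m = 9; 13 ≥ 9 — satisfied.

All constraints are satisfied.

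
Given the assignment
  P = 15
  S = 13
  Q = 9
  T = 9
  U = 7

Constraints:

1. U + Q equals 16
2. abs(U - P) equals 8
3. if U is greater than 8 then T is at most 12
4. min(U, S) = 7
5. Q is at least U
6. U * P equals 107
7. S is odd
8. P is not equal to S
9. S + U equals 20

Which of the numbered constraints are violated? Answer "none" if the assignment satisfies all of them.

Violated: 6.

1. U + Q = 7 + 9 = 16  yes
2. abs(7 - 15) = 8  yes
3. U = 7, not > 8; antecedent false, conditional vacuously true  yes
4. min(7, 13) = 7  yes
5. Q = 9, U = 7; 9 ≥ 7  yes
6. U * P = 7 * 15 = 105, not 107  no
7. S = 13 is odd  yes
8. P = 15, S = 13; distinct  yes
9. S + U = 13 + 7 = 20  yes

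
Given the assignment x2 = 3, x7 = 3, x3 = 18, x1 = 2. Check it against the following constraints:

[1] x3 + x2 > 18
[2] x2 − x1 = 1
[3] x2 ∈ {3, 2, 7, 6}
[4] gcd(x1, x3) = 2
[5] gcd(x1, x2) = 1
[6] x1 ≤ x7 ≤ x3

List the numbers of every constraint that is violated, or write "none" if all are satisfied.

[1] x3 + x2 = 18 + 3 = 21; 21 > 18 — holds.
[2] x2 − x1 = 3 − 2 = 1 — holds.
[3] x2 = 3 is in {3, 2, 7, 6} — holds.
[4] gcd(2, 18) = 2 — holds.
[5] gcd(2, 3) = 1 — holds.
[6] values 2 ≤ 3 ≤ 18 — holds.

Yes — all constraints hold.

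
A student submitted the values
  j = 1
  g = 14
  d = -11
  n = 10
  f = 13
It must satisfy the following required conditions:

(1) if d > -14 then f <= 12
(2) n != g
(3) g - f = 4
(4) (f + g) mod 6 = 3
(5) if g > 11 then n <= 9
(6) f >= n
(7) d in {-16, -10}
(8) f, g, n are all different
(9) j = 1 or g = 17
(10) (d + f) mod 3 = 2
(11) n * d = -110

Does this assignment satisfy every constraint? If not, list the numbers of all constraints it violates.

Constraints 1, 3, 5, and 7 do not hold.

(1) d = -11 > -14, so we need f ≤ 12; but f = 13 > 12 — violated.
(2) n = 10, g = 14; distinct — OK.
(3) g - f = 14 - 13 = 1, not 4 — violated.
(4) f + g = 27; 27 mod 6 = 3 — OK.
(5) g = 14 > 11, so we need n ≤ 9; but n = 10 > 9 — violated.
(6) f = 13, n = 10; 13 ≥ 10 — OK.
(7) d = -11 is not in {-16, -10} — violated.
(8) values 13, 14, 10 are pairwise distinct — OK.
(9) j = 1 = 1 (first disjunct) — OK.
(10) d + f = 2; 2 mod 3 = 2 — OK.
(11) n * d = 10 * (-11) = -110 — OK.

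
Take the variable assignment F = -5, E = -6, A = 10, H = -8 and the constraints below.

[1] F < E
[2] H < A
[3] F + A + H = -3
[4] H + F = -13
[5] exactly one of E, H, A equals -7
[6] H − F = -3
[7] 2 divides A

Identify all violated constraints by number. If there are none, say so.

Constraints 1 and 5 are violated.

[1] F = -5, E = -6; -5 ≥ -6 (want <) — violated.
[2] H = -8, A = 10; -8 < 10 — satisfied.
[3] F + A + H = -5 + 10 + (-8) = -3 — satisfied.
[4] H + F = -8 + (-5) = -13 — satisfied.
[5] E=-6, H=-8, A=10; 0 of them equal -7, not exactly one — violated.
[6] H − F = -8 − (-5) = -3 — satisfied.
[7] 10 / 2 = 5, so 2 divides 10 — satisfied.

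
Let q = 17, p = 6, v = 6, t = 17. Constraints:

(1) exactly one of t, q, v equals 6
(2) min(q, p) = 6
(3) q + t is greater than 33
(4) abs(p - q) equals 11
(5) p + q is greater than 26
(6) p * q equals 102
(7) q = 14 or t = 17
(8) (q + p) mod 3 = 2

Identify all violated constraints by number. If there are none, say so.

Constraint 5 is violated.

(1) t=17, q=17, v=6; 1 of them equals 6 — OK.
(2) min(17, 6) = 6 — OK.
(3) q + t = 17 + 17 = 34; 34 > 33 — OK.
(4) abs(6 - 17) = 11 — OK.
(5) p + q = 6 + 17 = 23; 23 ≤ 26, bound 26 not met — violated.
(6) p * q = 6 * 17 = 102 — OK.
(7) q = 17 ≠ 14, but t = 17 = 17 (second disjunct) — OK.
(8) q + p = 23; 23 mod 3 = 2 — OK.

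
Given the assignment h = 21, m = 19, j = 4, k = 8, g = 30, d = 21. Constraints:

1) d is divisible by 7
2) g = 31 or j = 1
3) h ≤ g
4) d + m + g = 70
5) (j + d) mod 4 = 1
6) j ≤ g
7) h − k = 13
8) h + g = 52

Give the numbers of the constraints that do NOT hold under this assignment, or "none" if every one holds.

1) 21 / 7 = 3, so 7 divides 21 — satisfied.
2) g = 30 ≠ 31 and j = 4 ≠ 1; both disjuncts false — violated.
3) h = 21, g = 30; 21 ≤ 30 — satisfied.
4) d + m + g = 21 + 19 + 30 = 70 — satisfied.
5) j + d = 25; 25 mod 4 = 1 — satisfied.
6) j = 4, g = 30; 4 ≤ 30 — satisfied.
7) h − k = 21 − 8 = 13 — satisfied.
8) h + g = 21 + 30 = 51, not 52 — violated.

Violated: 2, 8.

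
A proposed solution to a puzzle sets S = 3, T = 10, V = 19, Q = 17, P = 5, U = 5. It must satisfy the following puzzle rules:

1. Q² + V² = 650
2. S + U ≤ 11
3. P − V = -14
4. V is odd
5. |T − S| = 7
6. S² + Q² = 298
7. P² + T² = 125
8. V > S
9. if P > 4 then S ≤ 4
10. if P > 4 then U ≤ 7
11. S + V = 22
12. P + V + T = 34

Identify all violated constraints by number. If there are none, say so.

The assignment satisfies every constraint.

1. Q² + V² = 17² + 19² = 289 + 361 = 650  OK
2. S + U = 3 + 5 = 8; 8 ≤ 11  OK
3. P − V = 5 − 19 = -14  OK
4. V = 19 is odd  OK
5. |10 − 3| = 7  OK
6. S² + Q² = 3² + 17² = 9 + 289 = 298  OK
7. P² + T² = 5² + 10² = 25 + 100 = 125  OK
8. V = 19, S = 3; 19 > 3  OK
9. P = 5 > 4, so we need S ≤ 4; S = 3 ≤ 4  OK
10. P = 5 > 4, so we need U ≤ 7; U = 5 ≤ 7  OK
11. S + V = 3 + 19 = 22  OK
12. P + V + T = 5 + 19 + 10 = 34  OK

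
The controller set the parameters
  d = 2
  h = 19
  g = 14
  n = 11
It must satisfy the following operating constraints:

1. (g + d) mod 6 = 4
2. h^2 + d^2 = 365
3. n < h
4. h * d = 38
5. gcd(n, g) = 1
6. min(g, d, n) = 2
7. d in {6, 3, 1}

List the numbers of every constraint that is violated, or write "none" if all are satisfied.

No — constraint 7 is not satisfied.

1. g + d = 16; 16 mod 6 = 4 — holds.
2. h^2 + d^2 = 19^2 + 2^2 = 361 + 4 = 365 — holds.
3. n = 11, h = 19; 11 < 19 — holds.
4. h * d = 19 * 2 = 38 — holds.
5. gcd(11, 14) = 1 — holds.
6. min(14, 2, 11) = 2 — holds.
7. d = 2 is not in {6, 3, 1} — fails.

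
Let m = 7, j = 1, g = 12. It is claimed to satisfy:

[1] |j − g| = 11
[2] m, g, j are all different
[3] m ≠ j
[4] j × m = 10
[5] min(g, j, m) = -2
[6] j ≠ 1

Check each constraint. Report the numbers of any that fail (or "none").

[1] |1 − 12| = 11  yes
[2] values 7, 12, 1 are pairwise distinct  yes
[3] m = 7, j = 1; distinct  yes
[4] j × m = 1 × 7 = 7, not 10  no
[5] min(12, 1, 7) = 1, not -2  no
[6] j = 1, but 1 is required to differ  no

Constraints 4, 5, and 6 do not hold.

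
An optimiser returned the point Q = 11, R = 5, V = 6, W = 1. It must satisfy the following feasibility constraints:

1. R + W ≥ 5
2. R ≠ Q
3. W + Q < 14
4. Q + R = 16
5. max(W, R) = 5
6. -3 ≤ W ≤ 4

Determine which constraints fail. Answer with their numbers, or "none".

Yes — all constraints hold.

1. R + W = 5 + 1 = 6; 6 ≥ 5 — satisfied.
2. R = 5, Q = 11; distinct — satisfied.
3. W + Q = 1 + 11 = 12; 12 < 14 — satisfied.
4. Q + R = 11 + 5 = 16 — satisfied.
5. max(1, 5) = 5 — satisfied.
6. W = 1 lies in [-3, 4] — satisfied.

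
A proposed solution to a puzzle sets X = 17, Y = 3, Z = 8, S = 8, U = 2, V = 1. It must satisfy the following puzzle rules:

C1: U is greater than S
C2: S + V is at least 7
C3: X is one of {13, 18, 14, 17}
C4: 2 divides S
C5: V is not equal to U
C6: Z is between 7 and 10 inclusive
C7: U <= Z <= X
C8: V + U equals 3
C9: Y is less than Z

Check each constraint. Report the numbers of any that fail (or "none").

No — constraint 1 is not satisfied.

C1: U = 2, S = 8; 2 ≤ 8 (want >)  no
C2: S + V = 8 + 1 = 9; 9 ≥ 7  yes
C3: X = 17 is in {13, 18, 14, 17}  yes
C4: 8 / 2 = 4, so 2 divides 8  yes
C5: V = 1, U = 2; distinct  yes
C6: Z = 8 lies in [7, 10]  yes
C7: values 2 <= 8 <= 17  yes
C8: V + U = 1 + 2 = 3  yes
C9: Y = 3, Z = 8; 3 < 8  yes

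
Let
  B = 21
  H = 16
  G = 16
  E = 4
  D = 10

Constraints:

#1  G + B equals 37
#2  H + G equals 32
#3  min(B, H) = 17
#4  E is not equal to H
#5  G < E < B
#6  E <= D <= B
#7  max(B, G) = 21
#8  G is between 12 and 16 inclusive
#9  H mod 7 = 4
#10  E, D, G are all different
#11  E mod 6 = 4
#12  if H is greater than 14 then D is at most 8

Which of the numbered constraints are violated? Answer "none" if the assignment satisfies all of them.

Violated: 3, 5, 9, 12.

#1 G + B = 16 + 21 = 37 — satisfied.
#2 H + G = 16 + 16 = 32 — satisfied.
#3 min(21, 16) = 16, not 17 — violated.
#4 E = 4, H = 16; distinct — satisfied.
#5 values 16, 4, 21; G = 16 is not < E = 4 — violated.
#6 values 4 <= 10 <= 21 — satisfied.
#7 max(21, 16) = 21 — satisfied.
#8 G = 16 lies in [12, 16] — satisfied.
#9 16 mod 7 = 2, not 4 — violated.
#10 values 4, 10, 16 are pairwise distinct — satisfied.
#11 4 mod 6 = 4 — satisfied.
#12 H = 16 > 14, so we need D ≤ 8; but D = 10 > 8 — violated.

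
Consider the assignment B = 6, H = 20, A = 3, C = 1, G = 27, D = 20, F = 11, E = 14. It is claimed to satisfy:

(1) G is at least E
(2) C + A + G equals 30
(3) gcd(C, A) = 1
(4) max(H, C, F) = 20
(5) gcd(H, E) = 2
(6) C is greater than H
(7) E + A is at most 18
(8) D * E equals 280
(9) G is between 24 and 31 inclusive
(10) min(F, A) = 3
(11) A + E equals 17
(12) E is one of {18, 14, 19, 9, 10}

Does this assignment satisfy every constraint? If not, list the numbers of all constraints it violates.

(1) G = 27, E = 14; 27 ≥ 14 — OK.
(2) C + A + G = 1 + 3 + 27 = 31, not 30 — violated.
(3) gcd(1, 3) = 1 — OK.
(4) max(20, 1, 11) = 20 — OK.
(5) gcd(20, 14) = 2 — OK.
(6) C = 1, H = 20; 1 ≤ 20 (want >) — violated.
(7) E + A = 14 + 3 = 17; 17 ≤ 18 — OK.
(8) D * E = 20 * 14 = 280 — OK.
(9) G = 27 lies in [24, 31] — OK.
(10) min(11, 3) = 3 — OK.
(11) A + E = 3 + 14 = 17 — OK.
(12) E = 14 is in {18, 14, 19, 9, 10} — OK.

The assignment fails constraints 2 and 6.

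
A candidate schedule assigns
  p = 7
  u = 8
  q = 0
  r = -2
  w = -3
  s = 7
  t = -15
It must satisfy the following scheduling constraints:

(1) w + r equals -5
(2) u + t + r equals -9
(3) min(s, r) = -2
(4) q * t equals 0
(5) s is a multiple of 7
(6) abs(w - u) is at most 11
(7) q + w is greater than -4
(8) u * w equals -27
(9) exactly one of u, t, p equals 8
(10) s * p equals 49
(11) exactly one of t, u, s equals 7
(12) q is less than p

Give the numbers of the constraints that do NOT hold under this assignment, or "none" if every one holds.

No — constraint 8 is not satisfied.

(1) w + r = -3 + (-2) = -5 — OK.
(2) u + t + r = 8 + (-15) + (-2) = -9 — OK.
(3) min(7, -2) = -2 — OK.
(4) q * t = 0 * (-15) = 0 — OK.
(5) 7 / 7 = 1, so 7 divides 7 — OK.
(6) abs(-3 - 8) = 11; 11 ≤ 11 — OK.
(7) q + w = 0 + (-3) = -3; -3 > -4 — OK.
(8) u * w = 8 * (-3) = -24, not -27 — violated.
(9) u=8, t=-15, p=7; 1 of them equals 8 — OK.
(10) s * p = 7 * 7 = 49 — OK.
(11) t=-15, u=8, s=7; 1 of them equals 7 — OK.
(12) q = 0, p = 7; 0 < 7 — OK.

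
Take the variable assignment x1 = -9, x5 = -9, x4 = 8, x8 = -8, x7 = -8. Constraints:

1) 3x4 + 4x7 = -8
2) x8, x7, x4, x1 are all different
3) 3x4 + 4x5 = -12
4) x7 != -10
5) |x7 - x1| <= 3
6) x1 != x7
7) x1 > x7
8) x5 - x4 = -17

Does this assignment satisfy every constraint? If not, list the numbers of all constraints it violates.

1) 3x4 + 4x7 = 3(8) + 4(-8) = -8  true
2) x8 = x7 = -8, not all different  false
3) 3x4 + 4x5 = 3(8) + 4(-9) = -12  true
4) x7 = -8, and -8 ≠ -10  true
5) |-8 - (-9)| = 1; 1 ≤ 3  true
6) x1 = -9, x7 = -8; distinct  true
7) x1 = -9, x7 = -8; -9 ≤ -8 (want >)  false
8) x5 - x4 = -9 - 8 = -17  true

No — constraints 2 and 7 are not satisfied.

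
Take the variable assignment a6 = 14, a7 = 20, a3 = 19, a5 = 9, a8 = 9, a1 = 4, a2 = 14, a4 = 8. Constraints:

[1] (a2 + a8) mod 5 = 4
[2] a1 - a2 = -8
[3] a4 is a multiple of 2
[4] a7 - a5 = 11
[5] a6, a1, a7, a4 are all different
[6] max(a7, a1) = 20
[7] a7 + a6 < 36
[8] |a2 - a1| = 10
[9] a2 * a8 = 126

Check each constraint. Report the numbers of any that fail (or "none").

Constraints 1, 2 do not hold.

[1] a2 + a8 = 23; 23 mod 5 = 3, not 4  false
[2] a1 - a2 = 4 - 14 = -10, not -8  false
[3] 8 / 2 = 4, so 2 divides 8  true
[4] a7 - a5 = 20 - 9 = 11  true
[5] values 14, 4, 20, 8 are pairwise distinct  true
[6] max(20, 4) = 20  true
[7] a7 + a6 = 20 + 14 = 34; 34 < 36  true
[8] |14 - 4| = 10  true
[9] a2 * a8 = 14 * 9 = 126  true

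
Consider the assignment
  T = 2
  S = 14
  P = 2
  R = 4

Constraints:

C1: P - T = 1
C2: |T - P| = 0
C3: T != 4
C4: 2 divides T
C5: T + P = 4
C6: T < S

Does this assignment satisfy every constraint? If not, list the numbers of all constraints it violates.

Constraint 1 is violated.

C1: P - T = 2 - 2 = 0, not 1 — fails.
C2: |2 - 2| = 0 — holds.
C3: T = 2, and 2 ≠ 4 — holds.
C4: 2 / 2 = 1, so 2 divides 2 — holds.
C5: T + P = 2 + 2 = 4 — holds.
C6: T = 2, S = 14; 2 < 14 — holds.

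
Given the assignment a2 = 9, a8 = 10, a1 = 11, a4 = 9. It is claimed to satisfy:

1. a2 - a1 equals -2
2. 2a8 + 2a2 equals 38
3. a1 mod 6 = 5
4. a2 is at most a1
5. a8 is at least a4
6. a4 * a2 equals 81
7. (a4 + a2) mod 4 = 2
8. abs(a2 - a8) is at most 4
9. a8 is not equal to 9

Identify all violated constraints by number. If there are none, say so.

1. a2 - a1 = 9 - 11 = -2 — satisfied.
2. 2a8 + 2a2 = 2(10) + 2(9) = 38 — satisfied.
3. 11 mod 6 = 5 — satisfied.
4. a2 = 9, a1 = 11; 9 ≤ 11 — satisfied.
5. a8 = 10, a4 = 9; 10 ≥ 9 — satisfied.
6. a4 * a2 = 9 * 9 = 81 — satisfied.
7. a4 + a2 = 18; 18 mod 4 = 2 — satisfied.
8. abs(9 - 10) = 1; 1 ≤ 4 — satisfied.
9. a8 = 10, and 10 ≠ 9 — satisfied.

Yes — all constraints hold.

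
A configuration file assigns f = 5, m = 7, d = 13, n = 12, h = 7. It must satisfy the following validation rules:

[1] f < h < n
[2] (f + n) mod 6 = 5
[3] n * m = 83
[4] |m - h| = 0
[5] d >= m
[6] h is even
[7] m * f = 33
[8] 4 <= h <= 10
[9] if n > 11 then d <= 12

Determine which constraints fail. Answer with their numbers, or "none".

[1] values 5 < 7 < 12  ✔
[2] f + n = 17; 17 mod 6 = 5  ✔
[3] n * m = 12 * 7 = 84, not 83  ✘
[4] |7 - 7| = 0  ✔
[5] d = 13, m = 7; 13 ≥ 7  ✔
[6] h = 7 is odd  ✘
[7] m * f = 7 * 5 = 35, not 33  ✘
[8] h = 7 lies in [4, 10]  ✔
[9] n = 12 > 11, so we need d ≤ 12; but d = 13 > 12  ✘

No — constraints 3, 6, 7, 9 are not satisfied.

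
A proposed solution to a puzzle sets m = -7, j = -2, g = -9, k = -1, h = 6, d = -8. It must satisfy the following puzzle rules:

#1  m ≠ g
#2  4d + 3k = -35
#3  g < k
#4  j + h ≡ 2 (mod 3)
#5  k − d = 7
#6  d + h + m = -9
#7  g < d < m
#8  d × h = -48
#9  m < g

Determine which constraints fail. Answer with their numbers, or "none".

#1 m = -7, g = -9; distinct — satisfied.
#2 4d + 3k = 4(-8) + 3(-1) = -35 — satisfied.
#3 g = -9, k = -1; -9 < -1 — satisfied.
#4 j + h = 4; 4 mod 3 = 1, not 2 — violated.
#5 k − d = -1 − (-8) = 7 — satisfied.
#6 d + h + m = -8 + 6 + (-7) = -9 — satisfied.
#7 values -9 < -8 < -7 — satisfied.
#8 d × h = -8 × 6 = -48 — satisfied.
#9 m = -7, g = -9; -7 ≥ -9 (want <) — violated.

Constraints 4 and 9 do not hold.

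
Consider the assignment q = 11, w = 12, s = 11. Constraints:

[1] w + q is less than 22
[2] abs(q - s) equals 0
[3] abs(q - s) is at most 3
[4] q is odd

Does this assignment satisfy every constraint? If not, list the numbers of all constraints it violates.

No — constraint 1 is not satisfied.

[1] w + q = 12 + 11 = 23; 23 ≥ 22, bound 22 not met  fails
[2] abs(11 - 11) = 0  holds
[3] abs(11 - 11) = 0; 0 ≤ 3  holds
[4] q = 11 is odd  holds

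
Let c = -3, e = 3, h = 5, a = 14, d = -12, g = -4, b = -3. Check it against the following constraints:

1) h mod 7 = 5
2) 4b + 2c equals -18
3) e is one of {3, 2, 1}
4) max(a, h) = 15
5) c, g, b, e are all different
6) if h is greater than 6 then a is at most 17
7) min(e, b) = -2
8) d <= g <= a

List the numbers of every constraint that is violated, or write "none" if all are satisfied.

Constraints 4, 5, and 7 are violated.

1) 5 mod 7 = 5 — holds.
2) 4b + 2c = 4(-3) + 2(-3) = -18 — holds.
3) e = 3 is in {3, 2, 1} — holds.
4) max(14, 5) = 14, not 15 — does not hold.
5) c = b = -3, not all different — does not hold.
6) h = 5, not > 6; antecedent false, conditional vacuously true — holds.
7) min(3, -3) = -3, not -2 — does not hold.
8) values -12 <= -4 <= 14 — holds.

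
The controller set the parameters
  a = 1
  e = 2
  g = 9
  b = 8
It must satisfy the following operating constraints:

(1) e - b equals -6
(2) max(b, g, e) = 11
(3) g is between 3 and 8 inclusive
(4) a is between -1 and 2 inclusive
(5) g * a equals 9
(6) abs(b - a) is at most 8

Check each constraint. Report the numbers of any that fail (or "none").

(1) e - b = 2 - 8 = -6 — holds.
(2) max(8, 9, 2) = 9, not 11 — fails.
(3) g = 9 is outside [3, 8] — fails.
(4) a = 1 lies in [-1, 2] — holds.
(5) g * a = 9 * 1 = 9 — holds.
(6) abs(8 - 1) = 7; 7 ≤ 8 — holds.

Violated: 2, 3.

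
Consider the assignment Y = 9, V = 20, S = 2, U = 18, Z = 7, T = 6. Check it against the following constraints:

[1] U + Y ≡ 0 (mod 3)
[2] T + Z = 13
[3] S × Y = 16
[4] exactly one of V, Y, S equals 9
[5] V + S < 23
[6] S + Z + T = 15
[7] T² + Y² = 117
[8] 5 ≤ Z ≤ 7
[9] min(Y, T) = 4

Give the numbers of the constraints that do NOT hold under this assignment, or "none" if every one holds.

Constraints 3 and 9 do not hold.

[1] U + Y = 27; 27 mod 3 = 0  holds
[2] T + Z = 6 + 7 = 13  holds
[3] S × Y = 2 × 9 = 18, not 16  fails
[4] V=20, Y=9, S=2; 1 of them equals 9  holds
[5] V + S = 20 + 2 = 22; 22 < 23  holds
[6] S + Z + T = 2 + 7 + 6 = 15  holds
[7] T² + Y² = 6² + 9² = 36 + 81 = 117  holds
[8] Z = 7 lies in [5, 7]  holds
[9] min(9, 6) = 6, not 4  fails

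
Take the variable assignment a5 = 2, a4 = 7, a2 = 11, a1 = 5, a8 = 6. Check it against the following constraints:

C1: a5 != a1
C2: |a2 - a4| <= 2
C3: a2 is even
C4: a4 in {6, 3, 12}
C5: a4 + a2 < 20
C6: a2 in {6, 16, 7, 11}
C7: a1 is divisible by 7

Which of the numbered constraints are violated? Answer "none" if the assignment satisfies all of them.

No — constraints 2, 3, 4, 7 are not satisfied.

C1: a5 = 2, a1 = 5; distinct  ✓
C2: |11 - 7| = 4; 4 > 2, exceeds bound 2  ✗
C3: a2 = 11 is odd  ✗
C4: a4 = 7 is not in {6, 3, 12}  ✗
C5: a4 + a2 = 7 + 11 = 18; 18 < 20  ✓
C6: a2 = 11 is in {6, 16, 7, 11}  ✓
C7: 5 = 7*0 + 5, so 7 does not divide 5  ✗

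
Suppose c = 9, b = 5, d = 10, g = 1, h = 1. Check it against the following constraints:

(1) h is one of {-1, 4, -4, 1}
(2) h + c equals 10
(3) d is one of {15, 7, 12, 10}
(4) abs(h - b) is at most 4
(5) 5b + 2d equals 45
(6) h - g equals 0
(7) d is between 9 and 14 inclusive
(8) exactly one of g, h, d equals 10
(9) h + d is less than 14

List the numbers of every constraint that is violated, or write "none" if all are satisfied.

(1) h = 1 is in {-1, 4, -4, 1} — holds.
(2) h + c = 1 + 9 = 10 — holds.
(3) d = 10 is in {15, 7, 12, 10} — holds.
(4) abs(1 - 5) = 4; 4 ≤ 4 — holds.
(5) 5b + 2d = 5(5) + 2(10) = 45 — holds.
(6) h - g = 1 - 1 = 0 — holds.
(7) d = 10 lies in [9, 14] — holds.
(8) g=1, h=1, d=10; 1 of them equals 10 — holds.
(9) h + d = 1 + 10 = 11; 11 < 14 — holds.

The assignment satisfies every constraint.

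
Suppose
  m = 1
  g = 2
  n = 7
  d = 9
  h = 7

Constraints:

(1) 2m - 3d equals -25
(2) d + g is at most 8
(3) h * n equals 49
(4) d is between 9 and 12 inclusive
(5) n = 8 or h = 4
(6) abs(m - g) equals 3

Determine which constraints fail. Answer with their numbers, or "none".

Constraints 2, 5, and 6 do not hold.

(1) 2m - 3d = 2(1) - 3(9) = -25 — holds.
(2) d + g = 9 + 2 = 11; 11 > 8, bound 8 not met — fails.
(3) h * n = 7 * 7 = 49 — holds.
(4) d = 9 lies in [9, 12] — holds.
(5) n = 7 ≠ 8 and h = 7 ≠ 4; both disjuncts false — fails.
(6) abs(1 - 2) = 1, not 3 — fails.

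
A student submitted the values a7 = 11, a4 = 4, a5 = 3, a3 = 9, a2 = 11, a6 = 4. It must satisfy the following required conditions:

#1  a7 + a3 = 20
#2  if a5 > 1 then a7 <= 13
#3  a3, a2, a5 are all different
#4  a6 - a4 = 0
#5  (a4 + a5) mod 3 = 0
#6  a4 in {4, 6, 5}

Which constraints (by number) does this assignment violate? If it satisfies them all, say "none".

#1 a7 + a3 = 11 + 9 = 20 — satisfied.
#2 a5 = 3 > 1, so we need a7 ≤ 13; a7 = 11 ≤ 13 — satisfied.
#3 values 9, 11, 3 are pairwise distinct — satisfied.
#4 a6 - a4 = 4 - 4 = 0 — satisfied.
#5 a4 + a5 = 7; 7 mod 3 = 1, not 0 — violated.
#6 a4 = 4 is in {4, 6, 5} — satisfied.

No — constraint 5 is not satisfied.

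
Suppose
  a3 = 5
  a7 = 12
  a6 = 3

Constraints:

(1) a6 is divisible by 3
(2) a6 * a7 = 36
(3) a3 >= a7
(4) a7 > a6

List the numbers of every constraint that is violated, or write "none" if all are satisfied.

(1) 3 / 3 = 1, so 3 divides 3  holds
(2) a6 * a7 = 3 * 12 = 36  holds
(3) a3 = 5, a7 = 12; 5 < 12 (want ≥)  fails
(4) a7 = 12, a6 = 3; 12 > 3  holds

Constraint 3 is violated.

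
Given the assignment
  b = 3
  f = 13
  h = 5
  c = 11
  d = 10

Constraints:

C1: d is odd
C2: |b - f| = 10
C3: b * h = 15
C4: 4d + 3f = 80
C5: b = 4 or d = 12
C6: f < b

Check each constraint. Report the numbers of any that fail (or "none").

C1: d = 10 is even  ✗
C2: |3 - 13| = 10  ✓
C3: b * h = 3 * 5 = 15  ✓
C4: 4d + 3f = 4(10) + 3(13) = 79, not 80  ✗
C5: b = 3 ≠ 4 and d = 10 ≠ 12; both disjuncts false  ✗
C6: f = 13, b = 3; 13 ≥ 3 (want <)  ✗

Constraints 1, 4, 5, 6 do not hold.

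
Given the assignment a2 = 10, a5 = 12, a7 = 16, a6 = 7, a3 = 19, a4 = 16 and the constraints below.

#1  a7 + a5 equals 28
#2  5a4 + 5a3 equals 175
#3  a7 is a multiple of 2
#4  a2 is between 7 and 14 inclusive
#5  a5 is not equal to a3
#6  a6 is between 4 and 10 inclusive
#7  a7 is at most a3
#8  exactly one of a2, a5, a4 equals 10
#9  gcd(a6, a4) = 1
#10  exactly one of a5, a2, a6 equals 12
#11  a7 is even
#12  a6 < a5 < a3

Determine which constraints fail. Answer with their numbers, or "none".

#1 a7 + a5 = 16 + 12 = 28  ✓
#2 5a4 + 5a3 = 5(16) + 5(19) = 175  ✓
#3 16 / 2 = 8, so 2 divides 16  ✓
#4 a2 = 10 lies in [7, 14]  ✓
#5 a5 = 12, a3 = 19; distinct  ✓
#6 a6 = 7 lies in [4, 10]  ✓
#7 a7 = 16, a3 = 19; 16 ≤ 19  ✓
#8 a2=10, a5=12, a4=16; 1 of them equals 10  ✓
#9 gcd(7, 16) = 1  ✓
#10 a5=12, a2=10, a6=7; 1 of them equals 12  ✓
#11 a7 = 16 is even  ✓
#12 values 7 < 12 < 19  ✓

All constraints are satisfied.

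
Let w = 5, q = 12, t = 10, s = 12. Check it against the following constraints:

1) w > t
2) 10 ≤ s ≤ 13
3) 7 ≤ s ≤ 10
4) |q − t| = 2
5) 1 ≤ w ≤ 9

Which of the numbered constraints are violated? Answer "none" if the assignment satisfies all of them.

1) w = 5, t = 10; 5 ≤ 10 (want >)  FAIL
2) s = 12 lies in [10, 13]  OK
3) s = 12 is outside [7, 10]  FAIL
4) |12 − 10| = 2  OK
5) w = 5 lies in [1, 9]  OK

No — constraints 1, 3 are not satisfied.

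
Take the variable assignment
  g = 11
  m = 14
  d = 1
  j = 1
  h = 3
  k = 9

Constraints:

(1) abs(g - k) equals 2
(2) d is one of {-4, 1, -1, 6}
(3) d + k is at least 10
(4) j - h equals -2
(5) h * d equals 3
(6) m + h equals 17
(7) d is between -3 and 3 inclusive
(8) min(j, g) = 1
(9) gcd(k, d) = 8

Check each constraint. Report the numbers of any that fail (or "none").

(1) abs(11 - 9) = 2  ✔
(2) d = 1 is in {-4, 1, -1, 6}  ✔
(3) d + k = 1 + 9 = 10; 10 ≥ 10  ✔
(4) j - h = 1 - 3 = -2  ✔
(5) h * d = 3 * 1 = 3  ✔
(6) m + h = 14 + 3 = 17  ✔
(7) d = 1 lies in [-3, 3]  ✔
(8) min(1, 11) = 1  ✔
(9) gcd(9, 1) = 1, not 8  ✘

No — constraint 9 is not satisfied.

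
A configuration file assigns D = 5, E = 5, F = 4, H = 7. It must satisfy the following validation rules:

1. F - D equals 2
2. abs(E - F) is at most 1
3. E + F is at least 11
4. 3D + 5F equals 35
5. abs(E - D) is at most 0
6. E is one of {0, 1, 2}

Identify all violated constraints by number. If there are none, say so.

Constraints 1, 3, 6 are violated.

1. F - D = 4 - 5 = -1, not 2 — fails.
2. abs(5 - 4) = 1; 1 ≤ 1 — holds.
3. E + F = 5 + 4 = 9; 9 < 11, bound 11 not met — fails.
4. 3D + 5F = 3(5) + 5(4) = 35 — holds.
5. abs(5 - 5) = 0; 0 ≤ 0 — holds.
6. E = 5 is not in {0, 1, 2} — fails.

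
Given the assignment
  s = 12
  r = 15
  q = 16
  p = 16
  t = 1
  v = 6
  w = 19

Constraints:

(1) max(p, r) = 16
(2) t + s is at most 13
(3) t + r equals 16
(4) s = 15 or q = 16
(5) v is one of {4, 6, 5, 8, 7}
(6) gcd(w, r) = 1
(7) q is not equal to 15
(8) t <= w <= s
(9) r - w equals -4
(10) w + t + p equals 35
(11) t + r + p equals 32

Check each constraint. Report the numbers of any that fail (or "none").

Violated: 8 and 10.

(1) max(16, 15) = 16  yes
(2) t + s = 1 + 12 = 13; 13 ≤ 13  yes
(3) t + r = 1 + 15 = 16  yes
(4) s = 12 ≠ 15, but q = 16 = 16 (second disjunct)  yes
(5) v = 6 is in {4, 6, 5, 8, 7}  yes
(6) gcd(19, 15) = 1  yes
(7) q = 16, and 16 ≠ 15  yes
(8) values 1, 19, 12; w = 19 is not <= s = 12  no
(9) r - w = 15 - 19 = -4  yes
(10) w + t + p = 19 + 1 + 16 = 36, not 35  no
(11) t + r + p = 1 + 15 + 16 = 32  yes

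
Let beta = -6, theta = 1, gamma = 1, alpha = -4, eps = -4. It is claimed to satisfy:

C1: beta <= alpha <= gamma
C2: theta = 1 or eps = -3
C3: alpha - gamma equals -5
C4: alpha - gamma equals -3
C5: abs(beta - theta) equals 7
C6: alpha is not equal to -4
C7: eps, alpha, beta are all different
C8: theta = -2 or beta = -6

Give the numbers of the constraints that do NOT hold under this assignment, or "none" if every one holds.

No — constraints 4, 6, 7 are not satisfied.

C1: values -6 <= -4 <= 1  ✓
C2: theta = 1 = 1 (first disjunct)  ✓
C3: alpha - gamma = -4 - 1 = -5  ✓
C4: alpha - gamma = -4 - 1 = -5, not -3  ✗
C5: abs(-6 - 1) = 7  ✓
C6: alpha = -4, but -4 is required to differ  ✗
C7: eps = alpha = -4, not all different  ✗
C8: theta = 1 ≠ -2, but beta = -6 = -6 (second disjunct)  ✓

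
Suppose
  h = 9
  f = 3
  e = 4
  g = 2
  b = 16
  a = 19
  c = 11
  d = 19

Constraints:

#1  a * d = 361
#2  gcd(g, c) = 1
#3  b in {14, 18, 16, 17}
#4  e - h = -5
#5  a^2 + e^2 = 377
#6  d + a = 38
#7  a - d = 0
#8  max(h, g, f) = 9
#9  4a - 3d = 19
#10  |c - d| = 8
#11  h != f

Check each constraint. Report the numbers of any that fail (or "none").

None — every constraint holds.

#1 a * d = 19 * 19 = 361 — holds.
#2 gcd(2, 11) = 1 — holds.
#3 b = 16 is in {14, 18, 16, 17} — holds.
#4 e - h = 4 - 9 = -5 — holds.
#5 a^2 + e^2 = 19^2 + 4^2 = 361 + 16 = 377 — holds.
#6 d + a = 19 + 19 = 38 — holds.
#7 a - d = 19 - 19 = 0 — holds.
#8 max(9, 2, 3) = 9 — holds.
#9 4a - 3d = 4(19) - 3(19) = 19 — holds.
#10 |11 - 19| = 8 — holds.
#11 h = 9, f = 3; distinct — holds.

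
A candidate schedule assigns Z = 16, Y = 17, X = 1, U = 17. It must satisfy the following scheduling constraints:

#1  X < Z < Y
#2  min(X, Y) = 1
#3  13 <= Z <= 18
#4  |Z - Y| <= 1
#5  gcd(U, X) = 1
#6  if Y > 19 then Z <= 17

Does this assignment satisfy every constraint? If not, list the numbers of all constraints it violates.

No violations.

#1 values 1 < 16 < 17 — holds.
#2 min(1, 17) = 1 — holds.
#3 Z = 16 lies in [13, 18] — holds.
#4 |16 - 17| = 1; 1 ≤ 1 — holds.
#5 gcd(17, 1) = 1 — holds.
#6 Y = 17, not > 19; antecedent false, conditional vacuously true — holds.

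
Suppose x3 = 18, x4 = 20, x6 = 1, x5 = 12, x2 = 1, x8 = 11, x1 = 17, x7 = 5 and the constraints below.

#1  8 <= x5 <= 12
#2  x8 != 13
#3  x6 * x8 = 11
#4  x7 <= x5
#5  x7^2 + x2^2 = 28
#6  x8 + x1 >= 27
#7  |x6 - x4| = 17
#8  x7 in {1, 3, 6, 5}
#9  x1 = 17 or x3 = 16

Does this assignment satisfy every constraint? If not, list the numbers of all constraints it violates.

Violated: 5 and 7.

#1 x5 = 12 lies in [8, 12] — OK.
#2 x8 = 11, and 11 ≠ 13 — OK.
#3 x6 * x8 = 1 * 11 = 11 — OK.
#4 x7 = 5, x5 = 12; 5 ≤ 12 — OK.
#5 x7^2 + x2^2 = 5^2 + 1^2 = 25 + 1 = 26, not 28 — violated.
#6 x8 + x1 = 11 + 17 = 28; 28 ≥ 27 — OK.
#7 |1 - 20| = 19, not 17 — violated.
#8 x7 = 5 is in {1, 3, 6, 5} — OK.
#9 x1 = 17 = 17 (first disjunct) — OK.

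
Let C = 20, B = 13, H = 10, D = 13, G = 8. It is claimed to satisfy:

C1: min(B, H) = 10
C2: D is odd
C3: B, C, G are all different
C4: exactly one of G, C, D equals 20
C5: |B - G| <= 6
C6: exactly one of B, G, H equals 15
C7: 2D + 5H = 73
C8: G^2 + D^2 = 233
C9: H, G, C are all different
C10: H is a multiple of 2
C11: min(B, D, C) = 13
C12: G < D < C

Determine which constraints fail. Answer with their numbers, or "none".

No — constraints 6, 7 are not satisfied.

C1: min(13, 10) = 10 — holds.
C2: D = 13 is odd — holds.
C3: values 13, 20, 8 are pairwise distinct — holds.
C4: G=8, C=20, D=13; 1 of them equals 20 — holds.
C5: |13 - 8| = 5; 5 ≤ 6 — holds.
C6: B=13, G=8, H=10; 0 of them equal 15, not exactly one — does not hold.
C7: 2D + 5H = 2(13) + 5(10) = 76, not 73 — does not hold.
C8: G^2 + D^2 = 8^2 + 13^2 = 64 + 169 = 233 — holds.
C9: values 10, 8, 20 are pairwise distinct — holds.
C10: 10 / 2 = 5, so 2 divides 10 — holds.
C11: min(13, 13, 20) = 13 — holds.
C12: values 8 < 13 < 20 — holds.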